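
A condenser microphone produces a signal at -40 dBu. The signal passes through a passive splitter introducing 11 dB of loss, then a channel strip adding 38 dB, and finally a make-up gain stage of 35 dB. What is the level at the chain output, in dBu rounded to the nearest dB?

In dB, series stages simply add:
-40 − 11 + 38 + 35 = +22 dBu.

+22 dBu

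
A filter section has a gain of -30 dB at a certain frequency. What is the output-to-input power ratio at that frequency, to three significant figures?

Power ratio = 10^(dB/10).
10^(-30/10) = 10^(-3.000) = 0.00100.

0.00100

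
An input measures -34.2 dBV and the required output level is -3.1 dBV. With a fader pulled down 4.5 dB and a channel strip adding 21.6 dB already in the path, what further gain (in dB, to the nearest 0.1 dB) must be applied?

14.0 dB

The required make-up gain is the shortfall in the dB sum.
G = -3.1 − (-34.2) + 4.5 − 21.6 = 14.0 dB.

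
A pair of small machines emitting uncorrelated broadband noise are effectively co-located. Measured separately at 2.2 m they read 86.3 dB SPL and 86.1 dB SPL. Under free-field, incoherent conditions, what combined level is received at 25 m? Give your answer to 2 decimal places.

Combined at 2.2 m: 10·log₁₀(10^(86.3/10)+10^(86.1/10)) = 89.211 dB SPL.
Then apply −20·log₁₀(25/2.2) = -21.110 dB → 68.10 dB SPL.

68.10 dB SPL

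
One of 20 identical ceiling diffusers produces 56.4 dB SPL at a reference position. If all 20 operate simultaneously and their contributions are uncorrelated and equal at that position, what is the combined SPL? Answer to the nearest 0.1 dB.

20 equal incoherent sources raise the level by 10·log₁₀(20) = 13.01 dB.
L_total = 56.4 + 13.01 = 69.4 dB SPL.

69.4 dB SPL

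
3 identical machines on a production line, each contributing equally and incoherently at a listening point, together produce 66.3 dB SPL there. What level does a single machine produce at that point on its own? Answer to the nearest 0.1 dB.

61.5 dB SPL

3 equal incoherent sources add 10·log₁₀(3) = 4.77 dB over one source.
L_one = 66.3 − 4.77 = 61.5 dB SPL.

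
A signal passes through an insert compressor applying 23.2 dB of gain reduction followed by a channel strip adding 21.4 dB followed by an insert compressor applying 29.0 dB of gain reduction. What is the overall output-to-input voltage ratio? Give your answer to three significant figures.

0.0288

Net gain = (−23.2) + 21.4 + (−29.0) = -30.8 dB.
Voltage ratio = 10^(-30.8/20) = 0.0288.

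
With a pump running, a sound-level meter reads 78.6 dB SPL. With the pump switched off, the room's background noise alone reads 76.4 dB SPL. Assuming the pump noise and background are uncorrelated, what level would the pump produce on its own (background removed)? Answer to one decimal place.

Remove the background by subtracting linear intensities:
L_src = 10·log₁₀(10^(78.6/10) − 10^(76.4/10)) = 10·log₁₀(28790000) = 74.6 dB SPL.

74.6 dB SPL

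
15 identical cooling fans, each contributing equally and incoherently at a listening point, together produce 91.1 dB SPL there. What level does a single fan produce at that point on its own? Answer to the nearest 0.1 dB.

79.3 dB SPL

15 equal incoherent sources add 10·log₁₀(15) = 11.76 dB over one source.
L_one = 91.1 − 11.76 = 79.3 dB SPL.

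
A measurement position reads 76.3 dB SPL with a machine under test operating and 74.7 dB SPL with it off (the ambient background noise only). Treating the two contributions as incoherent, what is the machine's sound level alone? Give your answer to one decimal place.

Subtract intensities: L_src = 10·log₁₀(10^(L_total/10) − 10^(L_bg/10)).
L_src = 10·log₁₀(10^(76.3/10) − 10^(74.7/10)) = 10·log₁₀(13150000) = 71.2 dB SPL.

71.2 dB SPL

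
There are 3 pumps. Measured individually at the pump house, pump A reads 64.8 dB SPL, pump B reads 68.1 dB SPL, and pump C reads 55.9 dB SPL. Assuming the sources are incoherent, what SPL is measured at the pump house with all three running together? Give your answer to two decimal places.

69.94 dB SPL

Uncorrelated sources add in intensity (power), not in dB.
L_total = 10·log₁₀(10^(64.8/10) + 10^(68.1/10) + 10^(55.9/10)) = 10·log₁₀(9866000) = 69.94 dB SPL.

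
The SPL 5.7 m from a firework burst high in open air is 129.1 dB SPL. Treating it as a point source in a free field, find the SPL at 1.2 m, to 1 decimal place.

Inverse-square spreading gives ΔL = −20·log₁₀(d₂/d₁).
ΔL = −20·log₁₀(1.2/5.7) = 13.53 dB, so L₂ = 129.1 + (13.53) = 142.6 dB SPL.

142.6 dB SPL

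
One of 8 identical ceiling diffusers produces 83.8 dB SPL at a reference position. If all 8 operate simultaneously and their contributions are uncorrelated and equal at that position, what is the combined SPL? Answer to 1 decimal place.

8 equal incoherent sources raise the level by 10·log₁₀(8) = 9.03 dB.
L_total = 83.8 + 9.03 = 92.8 dB SPL.

92.8 dB SPL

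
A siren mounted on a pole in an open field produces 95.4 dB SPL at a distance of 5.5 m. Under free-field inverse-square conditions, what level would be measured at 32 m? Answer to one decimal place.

80.1 dB SPL

Inverse-square spreading gives ΔL = −20·log₁₀(d₂/d₁).
ΔL = −20·log₁₀(32/5.5) = -15.30 dB, so L₂ = 95.4 + (-15.30) = 80.1 dB SPL.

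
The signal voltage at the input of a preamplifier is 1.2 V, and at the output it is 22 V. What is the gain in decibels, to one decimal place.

25.3 dB

Voltage is an amplitude quantity, so gain = 20·log₁₀(V_out/V_in).
20·log₁₀(22/1.2) = 20·log₁₀(18.33) = 25.3 dB.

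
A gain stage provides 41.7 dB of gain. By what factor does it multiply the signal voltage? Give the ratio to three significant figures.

122

Voltage ratio = 10^(dB/20).
10^(41.7/20) = 10^(2.085) = 122.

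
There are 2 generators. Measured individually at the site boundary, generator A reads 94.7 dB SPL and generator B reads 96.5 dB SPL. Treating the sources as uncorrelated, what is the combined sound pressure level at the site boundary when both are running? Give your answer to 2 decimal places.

Uncorrelated sources add in intensity (power), not in dB.
L_total = 10·log₁₀(10^(94.7/10) + 10^(96.5/10)) = 10·log₁₀(7418000000) = 98.70 dB SPL.

98.70 dB SPL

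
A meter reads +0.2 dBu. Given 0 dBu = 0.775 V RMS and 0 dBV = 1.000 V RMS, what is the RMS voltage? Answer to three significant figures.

V = 0.775 V × 10^(+0.2/20).
= 0.775 × 1.023 = 0.793 V.

0.793 V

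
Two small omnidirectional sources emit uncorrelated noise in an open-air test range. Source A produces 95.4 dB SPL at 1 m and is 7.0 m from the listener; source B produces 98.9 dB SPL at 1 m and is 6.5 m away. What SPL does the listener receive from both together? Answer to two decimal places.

At the listener: L_A = 95.4 − 20·log₁₀(7.0) = 78.498 dB; L_B = 98.9 − 20·log₁₀(6.5) = 82.642 dB.
Combined: 10·log₁₀(10^(78.498/10)+10^(82.642/10)) = 84.06 dB SPL.

84.06 dB SPL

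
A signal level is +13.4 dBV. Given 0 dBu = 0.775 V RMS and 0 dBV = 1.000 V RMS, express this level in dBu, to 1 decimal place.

+15.6 dBu

The offset between the scales is 20·log₁₀(0.775/1.000) = −2.214 dB.
So dBu = +13.4 + 2.214 = +15.6 dBu.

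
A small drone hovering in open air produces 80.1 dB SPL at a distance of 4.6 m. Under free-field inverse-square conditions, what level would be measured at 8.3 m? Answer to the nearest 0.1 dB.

For a point source in a free field, ΔL = −20·log₁₀(d₂/d₁).
ΔL = −20·log₁₀(8.3/4.6) = -5.13 dB, so L₂ = 80.1 + (-5.13) = 75.0 dB SPL.

75.0 dB SPL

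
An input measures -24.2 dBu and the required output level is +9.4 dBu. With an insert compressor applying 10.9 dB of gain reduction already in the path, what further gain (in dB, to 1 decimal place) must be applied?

44.5 dB

The required make-up gain is the shortfall in the dB sum.
G = +9.4 − (-24.2) + 10.9 = 44.5 dB.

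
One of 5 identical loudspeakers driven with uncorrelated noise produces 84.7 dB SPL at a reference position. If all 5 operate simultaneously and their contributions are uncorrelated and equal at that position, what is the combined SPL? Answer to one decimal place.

91.7 dB SPL

5 equal incoherent sources raise the level by 10·log₁₀(5) = 6.99 dB.
L_total = 84.7 + 6.99 = 91.7 dB SPL.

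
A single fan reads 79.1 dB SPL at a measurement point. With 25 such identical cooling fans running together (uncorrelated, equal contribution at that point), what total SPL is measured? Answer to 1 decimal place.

93.1 dB SPL

25 equal incoherent sources raise the level by 10·log₁₀(25) = 13.98 dB.
L_total = 79.1 + 13.98 = 93.1 dB SPL.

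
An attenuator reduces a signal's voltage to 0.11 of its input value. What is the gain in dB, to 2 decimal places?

-19.17 dB

Voltage is an amplitude quantity, so gain = 20·log₁₀(V_out/V_in).
20·log₁₀(0.11) = -19.17 dB.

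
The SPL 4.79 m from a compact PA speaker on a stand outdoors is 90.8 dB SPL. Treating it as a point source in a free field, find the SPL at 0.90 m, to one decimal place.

105.3 dB SPL

Inverse-square spreading gives ΔL = −20·log₁₀(d₂/d₁).
ΔL = −20·log₁₀(0.90/4.79) = 14.52 dB, so L₂ = 90.8 + (14.52) = 105.3 dB SPL.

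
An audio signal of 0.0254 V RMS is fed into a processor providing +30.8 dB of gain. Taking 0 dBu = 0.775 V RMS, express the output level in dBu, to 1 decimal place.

+1.1 dBu

Input level: 20·log₁₀(0.0254/0.775) = -29.69 dBu.
Output: -29.69 + 30.8 = +1.1 dBu.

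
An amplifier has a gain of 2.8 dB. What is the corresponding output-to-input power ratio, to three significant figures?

Power ratio = 10^(dB/10).
10^(2.8/10) = 10^(0.2800) = 1.91.

1.91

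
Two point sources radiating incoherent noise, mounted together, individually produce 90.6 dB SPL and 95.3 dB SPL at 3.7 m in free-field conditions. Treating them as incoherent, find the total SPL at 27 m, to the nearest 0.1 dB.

Combined at 3.7 m: 10·log₁₀(10^(90.6/10)+10^(95.3/10)) = 96.57 dB SPL.
Then apply −20·log₁₀(27/3.7) = -17.26 dB → 79.3 dB SPL.

79.3 dB SPL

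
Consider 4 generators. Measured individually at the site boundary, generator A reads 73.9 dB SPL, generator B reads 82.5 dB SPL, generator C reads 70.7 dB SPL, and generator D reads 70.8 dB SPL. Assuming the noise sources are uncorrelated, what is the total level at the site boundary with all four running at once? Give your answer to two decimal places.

83.54 dB SPL

Uncorrelated sources add in intensity (power), not in dB.
L_total = 10·log₁₀(10^(73.9/10) + 10^(82.5/10) + 10^(70.7/10) + 10^(70.8/10)) = 10·log₁₀(226100000) = 83.54 dB SPL.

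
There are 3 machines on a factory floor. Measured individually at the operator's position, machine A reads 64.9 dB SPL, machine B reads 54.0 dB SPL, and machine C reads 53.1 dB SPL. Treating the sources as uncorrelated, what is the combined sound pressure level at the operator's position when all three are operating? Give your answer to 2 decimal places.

65.50 dB SPL

Incoherent sources sum as intensities:
L_total = 10·log₁₀(10^(64.9/10) + 10^(54.0/10) + 10^(53.1/10)) = 10·log₁₀(3546000) = 65.50 dB SPL.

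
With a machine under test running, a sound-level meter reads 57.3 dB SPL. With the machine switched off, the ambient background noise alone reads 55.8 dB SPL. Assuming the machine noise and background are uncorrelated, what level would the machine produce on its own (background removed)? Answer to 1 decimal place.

52.0 dB SPL

Subtract intensities: L_src = 10·log₁₀(10^(L_total/10) − 10^(L_bg/10)).
L_src = 10·log₁₀(10^(57.3/10) − 10^(55.8/10)) = 10·log₁₀(156800) = 52.0 dB SPL.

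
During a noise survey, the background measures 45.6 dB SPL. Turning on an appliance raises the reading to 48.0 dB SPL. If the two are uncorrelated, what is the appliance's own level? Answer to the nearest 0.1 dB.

Background correction is a power subtraction:
L_src = 10·log₁₀(10^(48.0/10) − 10^(45.6/10)) = 10·log₁₀(26790) = 44.3 dB SPL.

44.3 dB SPL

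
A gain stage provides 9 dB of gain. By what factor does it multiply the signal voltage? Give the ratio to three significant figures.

Voltage ratio = 10^(dB/20).
10^(9/20) = 10^(0.4500) = 2.82.

2.82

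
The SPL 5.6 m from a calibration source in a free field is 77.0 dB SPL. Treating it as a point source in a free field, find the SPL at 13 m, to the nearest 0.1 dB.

For a point source in a free field, ΔL = −20·log₁₀(d₂/d₁).
ΔL = −20·log₁₀(13/5.6) = -7.32 dB, so L₂ = 77.0 + (-7.32) = 69.7 dB SPL.

69.7 dB SPL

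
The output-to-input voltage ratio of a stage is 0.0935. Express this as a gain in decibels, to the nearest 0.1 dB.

-20.6 dB

Voltage is an amplitude quantity, so gain = 20·log₁₀(V_out/V_in).
20·log₁₀(0.0935) = -20.6 dB.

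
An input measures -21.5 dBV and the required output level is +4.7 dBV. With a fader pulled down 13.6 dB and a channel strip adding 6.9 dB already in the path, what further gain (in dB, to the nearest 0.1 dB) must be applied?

The required make-up gain is the shortfall in the dB sum.
G = +4.7 − (-21.5) + 13.6 − 6.9 = 32.9 dB.

32.9 dB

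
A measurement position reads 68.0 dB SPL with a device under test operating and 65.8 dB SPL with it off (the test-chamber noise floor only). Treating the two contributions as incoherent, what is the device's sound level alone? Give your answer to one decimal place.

64.0 dB SPL

Subtract intensities: L_src = 10·log₁₀(10^(L_total/10) − 10^(L_bg/10)).
L_src = 10·log₁₀(10^(68.0/10) − 10^(65.8/10)) = 10·log₁₀(2508000) = 64.0 dB SPL.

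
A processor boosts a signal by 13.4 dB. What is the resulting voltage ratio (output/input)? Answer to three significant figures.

Voltage ratio = 10^(dB/20).
10^(13.4/20) = 10^(0.6700) = 4.68.

4.68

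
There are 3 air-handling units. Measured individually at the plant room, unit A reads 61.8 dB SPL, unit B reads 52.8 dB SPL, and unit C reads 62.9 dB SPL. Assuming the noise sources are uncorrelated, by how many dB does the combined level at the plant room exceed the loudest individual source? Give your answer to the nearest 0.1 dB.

2.7 dB

Uncorrelated sources add in intensity (power), not in dB.
L_total = 10·log₁₀(10^(61.8/10) + 10^(52.8/10) + 10^(62.9/10)) = 65.63 dB SPL.
Excess over the loudest (62.9 dB): 65.63 − 62.9 = 2.7 dB.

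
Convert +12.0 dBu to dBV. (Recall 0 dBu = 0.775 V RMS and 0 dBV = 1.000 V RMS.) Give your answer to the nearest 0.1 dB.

The offset between the scales is 20·log₁₀(0.775/1.000) = −2.214 dB.
So dBV = +12.0 − 2.214 = +9.8 dBV.

+9.8 dBV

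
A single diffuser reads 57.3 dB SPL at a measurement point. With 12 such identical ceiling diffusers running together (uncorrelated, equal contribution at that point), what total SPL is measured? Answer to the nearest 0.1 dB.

68.1 dB SPL

12 equal incoherent sources raise the level by 10·log₁₀(12) = 10.79 dB.
L_total = 57.3 + 10.79 = 68.1 dB SPL.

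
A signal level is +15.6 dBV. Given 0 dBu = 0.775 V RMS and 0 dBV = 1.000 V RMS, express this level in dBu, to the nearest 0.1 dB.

The offset between the scales is 20·log₁₀(0.775/1.000) = −2.214 dB.
So dBu = +15.6 + 2.214 = +17.8 dBu.

+17.8 dBu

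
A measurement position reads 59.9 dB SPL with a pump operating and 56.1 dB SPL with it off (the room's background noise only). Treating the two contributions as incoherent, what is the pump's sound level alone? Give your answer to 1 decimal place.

57.6 dB SPL

Background correction is a power subtraction:
L_src = 10·log₁₀(10^(59.9/10) − 10^(56.1/10)) = 10·log₁₀(569900) = 57.6 dB SPL.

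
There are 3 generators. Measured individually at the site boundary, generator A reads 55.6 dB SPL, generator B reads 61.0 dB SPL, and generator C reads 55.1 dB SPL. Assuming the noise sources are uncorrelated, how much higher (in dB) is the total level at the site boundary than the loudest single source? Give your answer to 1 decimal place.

1.9 dB

Uncorrelated sources add in intensity (power), not in dB.
L_total = 10·log₁₀(10^(55.6/10) + 10^(61.0/10) + 10^(55.1/10)) = 62.89 dB SPL.
Excess over the loudest (61.0 dB): 62.89 − 61.0 = 1.9 dB.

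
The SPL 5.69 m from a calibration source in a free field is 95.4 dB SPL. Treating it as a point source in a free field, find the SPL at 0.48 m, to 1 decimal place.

116.9 dB SPL

Inverse-square spreading gives ΔL = −20·log₁₀(d₂/d₁).
ΔL = −20·log₁₀(0.48/5.69) = 21.48 dB, so L₂ = 95.4 + (21.48) = 116.9 dB SPL.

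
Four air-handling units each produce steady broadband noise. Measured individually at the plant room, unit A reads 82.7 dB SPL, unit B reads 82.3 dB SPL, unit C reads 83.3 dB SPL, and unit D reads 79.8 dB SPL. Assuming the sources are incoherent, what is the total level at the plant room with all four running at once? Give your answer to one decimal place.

88.2 dB SPL

Uncorrelated sources add in intensity (power), not in dB.
L_total = 10·log₁₀(10^(82.7/10) + 10^(82.3/10) + 10^(83.3/10) + 10^(79.8/10)) = 10·log₁₀(665300000) = 88.2 dB SPL.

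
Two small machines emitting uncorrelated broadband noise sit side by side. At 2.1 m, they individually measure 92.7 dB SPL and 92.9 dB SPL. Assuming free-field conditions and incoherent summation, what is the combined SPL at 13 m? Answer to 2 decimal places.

Combined at 2.1 m: 10·log₁₀(10^(92.7/10)+10^(92.9/10)) = 95.811 dB SPL.
Then apply −20·log₁₀(13/2.1) = -15.834 dB → 79.98 dB SPL.

79.98 dB SPL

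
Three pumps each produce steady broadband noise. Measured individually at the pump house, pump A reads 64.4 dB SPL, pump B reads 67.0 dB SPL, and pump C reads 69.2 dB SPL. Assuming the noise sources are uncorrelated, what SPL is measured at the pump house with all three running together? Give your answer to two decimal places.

Add the sources as powers (linear), then convert back to dB:
L_total = 10·log₁₀(10^(64.4/10) + 10^(67.0/10) + 10^(69.2/10)) = 10·log₁₀(16080000) = 72.06 dB SPL.

72.06 dB SPL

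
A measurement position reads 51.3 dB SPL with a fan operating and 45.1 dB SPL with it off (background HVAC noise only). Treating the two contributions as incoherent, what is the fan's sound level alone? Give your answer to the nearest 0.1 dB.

50.1 dB SPL

Background correction is a power subtraction:
L_src = 10·log₁₀(10^(51.3/10) − 10^(45.1/10)) = 10·log₁₀(102500) = 50.1 dB SPL.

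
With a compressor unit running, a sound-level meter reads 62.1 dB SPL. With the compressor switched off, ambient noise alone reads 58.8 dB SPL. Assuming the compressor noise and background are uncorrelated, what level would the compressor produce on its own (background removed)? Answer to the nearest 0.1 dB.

59.4 dB SPL

Remove the background by subtracting linear intensities:
L_src = 10·log₁₀(10^(62.1/10) − 10^(58.8/10)) = 10·log₁₀(863200) = 59.4 dB SPL.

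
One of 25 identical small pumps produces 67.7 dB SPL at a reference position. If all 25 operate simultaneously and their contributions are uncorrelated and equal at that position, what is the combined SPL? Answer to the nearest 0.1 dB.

81.7 dB SPL

25 equal incoherent sources raise the level by 10·log₁₀(25) = 13.98 dB.
L_total = 67.7 + 13.98 = 81.7 dB SPL.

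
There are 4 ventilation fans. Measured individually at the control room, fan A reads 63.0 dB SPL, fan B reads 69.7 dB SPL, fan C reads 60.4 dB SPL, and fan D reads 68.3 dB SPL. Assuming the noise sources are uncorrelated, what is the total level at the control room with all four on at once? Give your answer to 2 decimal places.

Uncorrelated sources add in intensity (power), not in dB.
L_total = 10·log₁₀(10^(63.0/10) + 10^(69.7/10) + 10^(60.4/10) + 10^(68.3/10)) = 10·log₁₀(19190000) = 72.83 dB SPL.

72.83 dB SPL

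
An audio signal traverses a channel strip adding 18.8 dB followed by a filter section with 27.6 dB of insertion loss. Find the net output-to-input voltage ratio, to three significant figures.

Net gain = 18.8 + (−27.6) = -8.8 dB.
Voltage ratio = 10^(-8.8/20) = 0.363.

0.363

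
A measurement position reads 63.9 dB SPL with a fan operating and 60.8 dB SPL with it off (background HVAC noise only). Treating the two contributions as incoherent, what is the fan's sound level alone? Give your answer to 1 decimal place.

61.0 dB SPL

Subtract intensities: L_src = 10·log₁₀(10^(L_total/10) − 10^(L_bg/10)).
L_src = 10·log₁₀(10^(63.9/10) − 10^(60.8/10)) = 10·log₁₀(1252000) = 61.0 dB SPL.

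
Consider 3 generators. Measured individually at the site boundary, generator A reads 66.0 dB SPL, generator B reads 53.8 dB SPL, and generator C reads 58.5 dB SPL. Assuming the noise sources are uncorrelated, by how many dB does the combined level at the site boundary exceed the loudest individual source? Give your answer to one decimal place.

0.9 dB

Add the sources as powers (linear), then convert back to dB:
L_total = 10·log₁₀(10^(66.0/10) + 10^(53.8/10) + 10^(58.5/10)) = 66.93 dB SPL.
Excess over the loudest (66.0 dB): 66.93 − 66.0 = 0.9 dB.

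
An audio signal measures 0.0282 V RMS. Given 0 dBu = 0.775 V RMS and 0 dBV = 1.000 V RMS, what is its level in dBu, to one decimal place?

dBu = 20·log₁₀(V / 0.775 V).
20·log₁₀(0.0282/0.775) = -28.8 dBu.

-28.8 dBu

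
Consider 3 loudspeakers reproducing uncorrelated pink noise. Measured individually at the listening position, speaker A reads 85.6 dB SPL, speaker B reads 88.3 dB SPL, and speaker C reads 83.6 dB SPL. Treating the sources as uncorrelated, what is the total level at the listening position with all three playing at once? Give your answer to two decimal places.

91.03 dB SPL

Add the sources as powers (linear), then convert back to dB:
L_total = 10·log₁₀(10^(85.6/10) + 10^(88.3/10) + 10^(83.6/10)) = 10·log₁₀(1268000000) = 91.03 dB SPL.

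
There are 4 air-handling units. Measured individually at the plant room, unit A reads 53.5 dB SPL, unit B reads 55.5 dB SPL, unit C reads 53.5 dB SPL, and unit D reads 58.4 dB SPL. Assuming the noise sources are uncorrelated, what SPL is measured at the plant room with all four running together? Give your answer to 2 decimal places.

61.74 dB SPL

Incoherent sources sum as intensities:
L_total = 10·log₁₀(10^(53.5/10) + 10^(55.5/10) + 10^(53.5/10) + 10^(58.4/10)) = 10·log₁₀(1494000) = 61.74 dB SPL.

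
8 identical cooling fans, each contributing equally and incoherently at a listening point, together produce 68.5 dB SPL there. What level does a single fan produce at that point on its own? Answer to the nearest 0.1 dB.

8 equal incoherent sources add 10·log₁₀(8) = 9.03 dB over one source.
L_one = 68.5 − 9.03 = 59.5 dB SPL.

59.5 dB SPL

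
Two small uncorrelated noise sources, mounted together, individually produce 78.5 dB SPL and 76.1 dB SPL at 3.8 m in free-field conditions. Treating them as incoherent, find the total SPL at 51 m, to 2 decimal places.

57.92 dB SPL

Combined at 3.8 m: 10·log₁₀(10^(78.5/10)+10^(76.1/10)) = 80.474 dB SPL.
Then apply −20·log₁₀(51/3.8) = -22.556 dB → 57.92 dB SPL.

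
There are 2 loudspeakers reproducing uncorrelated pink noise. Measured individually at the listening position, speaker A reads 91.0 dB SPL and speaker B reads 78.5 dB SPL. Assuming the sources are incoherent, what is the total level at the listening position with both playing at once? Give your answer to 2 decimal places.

91.24 dB SPL

Incoherent sources sum as intensities:
L_total = 10·log₁₀(10^(91.0/10) + 10^(78.5/10)) = 10·log₁₀(1330000000) = 91.24 dB SPL.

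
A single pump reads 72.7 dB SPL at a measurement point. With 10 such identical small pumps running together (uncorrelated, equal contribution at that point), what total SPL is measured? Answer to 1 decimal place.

82.7 dB SPL

10 equal incoherent sources raise the level by 10·log₁₀(10) = 10.00 dB.
L_total = 72.7 + 10.00 = 82.7 dB SPL.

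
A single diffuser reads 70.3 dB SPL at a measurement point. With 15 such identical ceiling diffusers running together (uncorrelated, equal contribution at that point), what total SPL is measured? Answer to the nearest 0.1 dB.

82.1 dB SPL

15 equal incoherent sources raise the level by 10·log₁₀(15) = 11.76 dB.
L_total = 70.3 + 11.76 = 82.1 dB SPL.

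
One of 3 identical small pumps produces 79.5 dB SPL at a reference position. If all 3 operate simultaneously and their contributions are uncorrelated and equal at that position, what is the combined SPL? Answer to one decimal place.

3 equal incoherent sources raise the level by 10·log₁₀(3) = 4.77 dB.
L_total = 79.5 + 4.77 = 84.3 dB SPL.

84.3 dB SPL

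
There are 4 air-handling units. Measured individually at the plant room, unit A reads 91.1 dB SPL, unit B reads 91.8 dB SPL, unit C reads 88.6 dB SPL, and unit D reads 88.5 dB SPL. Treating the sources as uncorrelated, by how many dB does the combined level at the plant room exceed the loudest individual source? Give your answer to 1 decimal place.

Add the sources as powers (linear), then convert back to dB:
L_total = 10·log₁₀(10^(91.1/10) + 10^(91.8/10) + 10^(88.6/10) + 10^(88.5/10)) = 96.27 dB SPL.
Excess over the loudest (91.8 dB): 96.27 − 91.8 = 4.5 dB.

4.5 dB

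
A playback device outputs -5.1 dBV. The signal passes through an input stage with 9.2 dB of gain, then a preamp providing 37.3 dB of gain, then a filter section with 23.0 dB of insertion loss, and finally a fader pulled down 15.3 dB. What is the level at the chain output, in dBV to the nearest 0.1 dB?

Cascaded gains and losses add directly in dB.
-5.1 + 9.2 + 37.3 − 23.0 − 15.3 = +3.1 dBV.

+3.1 dBV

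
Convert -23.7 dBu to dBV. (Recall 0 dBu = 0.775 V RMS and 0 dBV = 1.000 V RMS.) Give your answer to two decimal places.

The offset between the scales is 20·log₁₀(0.775/1.000) = −2.214 dB.
So dBV = -23.7 − 2.214 = -25.91 dBV.

-25.91 dBV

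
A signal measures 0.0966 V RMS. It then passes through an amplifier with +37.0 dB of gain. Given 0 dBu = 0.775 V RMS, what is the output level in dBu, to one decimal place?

+18.9 dBu

Input level: 20·log₁₀(0.0966/0.775) = -18.09 dBu.
Output: -18.09 + 37.0 = +18.9 dBu.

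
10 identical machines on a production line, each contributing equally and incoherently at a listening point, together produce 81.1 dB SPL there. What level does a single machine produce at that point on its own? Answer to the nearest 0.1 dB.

10 equal incoherent sources add 10·log₁₀(10) = 10.00 dB over one source.
L_one = 81.1 − 10.00 = 71.1 dB SPL.

71.1 dB SPL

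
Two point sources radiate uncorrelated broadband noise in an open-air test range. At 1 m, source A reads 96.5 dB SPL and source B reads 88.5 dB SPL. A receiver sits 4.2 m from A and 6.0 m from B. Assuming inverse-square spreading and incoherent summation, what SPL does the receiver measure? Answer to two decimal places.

84.36 dB SPL

At the listener: L_A = 96.5 − 20·log₁₀(4.2) = 84.035 dB; L_B = 88.5 − 20·log₁₀(6.0) = 72.937 dB.
Combined: 10·log₁₀(10^(84.035/10)+10^(72.937/10)) = 84.36 dB SPL.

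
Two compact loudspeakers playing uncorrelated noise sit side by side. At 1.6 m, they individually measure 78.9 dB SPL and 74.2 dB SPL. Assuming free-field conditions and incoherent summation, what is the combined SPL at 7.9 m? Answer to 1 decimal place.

66.3 dB SPL

Combined at 1.6 m: 10·log₁₀(10^(78.9/10)+10^(74.2/10)) = 80.17 dB SPL.
Then apply −20·log₁₀(7.9/1.6) = -13.87 dB → 66.3 dB SPL.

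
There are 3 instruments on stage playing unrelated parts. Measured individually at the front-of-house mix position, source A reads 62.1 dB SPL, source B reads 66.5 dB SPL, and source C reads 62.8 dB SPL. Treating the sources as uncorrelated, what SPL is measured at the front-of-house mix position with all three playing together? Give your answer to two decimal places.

Uncorrelated sources add in intensity (power), not in dB.
L_total = 10·log₁₀(10^(62.1/10) + 10^(66.5/10) + 10^(62.8/10)) = 10·log₁₀(7994000) = 69.03 dB SPL.

69.03 dB SPL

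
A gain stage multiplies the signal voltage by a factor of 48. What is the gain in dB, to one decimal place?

33.6 dB

Voltage ratio → dB uses the 20·log₁₀ form:
20·log₁₀(48) = 33.6 dB.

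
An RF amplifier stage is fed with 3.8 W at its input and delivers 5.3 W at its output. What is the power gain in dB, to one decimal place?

For a power ratio, dB = 10·log₁₀(P₂/P₁).
10·log₁₀(5.3/3.8) = 10·log₁₀(1.395) = 1.4 dB.

1.4 dB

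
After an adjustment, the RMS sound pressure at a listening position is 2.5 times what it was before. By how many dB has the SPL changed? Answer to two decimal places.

Sound pressure is an amplitude quantity: ΔL = 20·log₁₀(p₂/p₁).
20·log₁₀(2.5) = 7.96 dB.

7.96 dB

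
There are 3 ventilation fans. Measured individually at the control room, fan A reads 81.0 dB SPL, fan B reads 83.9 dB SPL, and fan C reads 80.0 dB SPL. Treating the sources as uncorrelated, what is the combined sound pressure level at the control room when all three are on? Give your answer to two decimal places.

Incoherent sources sum as intensities:
L_total = 10·log₁₀(10^(81.0/10) + 10^(83.9/10) + 10^(80.0/10)) = 10·log₁₀(471400000) = 86.73 dB SPL.

86.73 dB SPL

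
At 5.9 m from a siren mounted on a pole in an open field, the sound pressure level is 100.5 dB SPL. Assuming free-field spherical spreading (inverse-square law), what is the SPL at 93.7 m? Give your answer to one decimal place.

76.5 dB SPL

Free-field point source: level drops by 20·log₁₀ of the distance ratio.
ΔL = −20·log₁₀(93.7/5.9) = -24.02 dB, so L₂ = 100.5 + (-24.02) = 76.5 dB SPL.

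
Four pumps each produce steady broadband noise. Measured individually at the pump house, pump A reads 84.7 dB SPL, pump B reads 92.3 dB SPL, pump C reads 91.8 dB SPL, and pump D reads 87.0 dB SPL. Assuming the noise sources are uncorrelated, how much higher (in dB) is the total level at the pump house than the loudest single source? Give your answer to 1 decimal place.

Incoherent sources sum as intensities:
L_total = 10·log₁₀(10^(84.7/10) + 10^(92.3/10) + 10^(91.8/10) + 10^(87.0/10)) = 96.03 dB SPL.
Excess over the loudest (92.3 dB): 96.03 − 92.3 = 3.7 dB.

3.7 dB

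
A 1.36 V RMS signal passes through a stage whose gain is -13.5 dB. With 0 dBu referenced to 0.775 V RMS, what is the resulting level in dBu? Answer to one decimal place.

Input level: 20·log₁₀(1.36/0.775) = 4.88 dBu.
Output: 4.88 − 13.5 = -8.6 dBu.

-8.6 dBu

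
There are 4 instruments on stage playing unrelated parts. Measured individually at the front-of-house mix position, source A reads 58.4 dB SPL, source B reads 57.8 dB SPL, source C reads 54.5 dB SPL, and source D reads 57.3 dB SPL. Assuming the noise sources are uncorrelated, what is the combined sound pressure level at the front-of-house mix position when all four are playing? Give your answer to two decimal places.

63.25 dB SPL

Incoherent sources sum as intensities:
L_total = 10·log₁₀(10^(58.4/10) + 10^(57.8/10) + 10^(54.5/10) + 10^(57.3/10)) = 10·log₁₀(2113000) = 63.25 dB SPL.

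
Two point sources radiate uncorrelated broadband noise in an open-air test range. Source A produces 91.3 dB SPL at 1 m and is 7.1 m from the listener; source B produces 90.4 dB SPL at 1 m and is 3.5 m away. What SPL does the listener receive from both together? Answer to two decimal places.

80.65 dB SPL

At the listener: L_A = 91.3 − 20·log₁₀(7.1) = 74.275 dB; L_B = 90.4 − 20·log₁₀(3.5) = 79.519 dB.
Combined: 10·log₁₀(10^(74.275/10)+10^(79.519/10)) = 80.65 dB SPL.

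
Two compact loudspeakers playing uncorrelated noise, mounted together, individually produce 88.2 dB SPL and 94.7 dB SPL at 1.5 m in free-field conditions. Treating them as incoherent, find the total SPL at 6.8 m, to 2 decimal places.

82.45 dB SPL

Combined at 1.5 m: 10·log₁₀(10^(88.2/10)+10^(94.7/10)) = 95.577 dB SPL.
Then apply −20·log₁₀(6.8/1.5) = -13.128 dB → 82.45 dB SPL.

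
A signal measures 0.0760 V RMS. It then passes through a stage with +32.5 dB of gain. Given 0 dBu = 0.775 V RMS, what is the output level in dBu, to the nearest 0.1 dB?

+12.3 dBu

Input level: 20·log₁₀(0.0760/0.775) = -20.17 dBu.
Output: -20.17 + 32.5 = +12.3 dBu.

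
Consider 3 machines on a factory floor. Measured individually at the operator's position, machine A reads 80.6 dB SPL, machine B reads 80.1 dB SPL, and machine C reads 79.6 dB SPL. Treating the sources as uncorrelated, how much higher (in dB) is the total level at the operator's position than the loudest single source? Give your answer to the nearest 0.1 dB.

Add the sources as powers (linear), then convert back to dB:
L_total = 10·log₁₀(10^(80.6/10) + 10^(80.1/10) + 10^(79.6/10)) = 84.89 dB SPL.
Excess over the loudest (80.6 dB): 84.89 − 80.6 = 4.3 dB.

4.3 dB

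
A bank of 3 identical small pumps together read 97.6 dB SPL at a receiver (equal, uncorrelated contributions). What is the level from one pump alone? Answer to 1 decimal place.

92.8 dB SPL

3 equal incoherent sources add 10·log₁₀(3) = 4.77 dB over one source.
L_one = 97.6 − 4.77 = 92.8 dB SPL.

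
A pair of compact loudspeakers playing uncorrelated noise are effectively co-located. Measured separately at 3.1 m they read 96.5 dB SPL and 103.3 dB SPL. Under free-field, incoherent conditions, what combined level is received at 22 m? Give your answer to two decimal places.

Combined at 3.1 m: 10·log₁₀(10^(96.5/10)+10^(103.3/10)) = 104.124 dB SPL.
Then apply −20·log₁₀(22/3.1) = -17.021 dB → 87.10 dB SPL.

87.10 dB SPL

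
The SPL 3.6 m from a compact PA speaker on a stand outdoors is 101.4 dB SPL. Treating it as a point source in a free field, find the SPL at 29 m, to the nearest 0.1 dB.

83.3 dB SPL

For a point source in a free field, ΔL = −20·log₁₀(d₂/d₁).
ΔL = −20·log₁₀(29/3.6) = -18.12 dB, so L₂ = 101.4 + (-18.12) = 83.3 dB SPL.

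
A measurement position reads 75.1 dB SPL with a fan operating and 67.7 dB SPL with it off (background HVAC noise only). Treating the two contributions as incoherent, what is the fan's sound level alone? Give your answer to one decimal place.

74.2 dB SPL

Background correction is a power subtraction:
L_src = 10·log₁₀(10^(75.1/10) − 10^(67.7/10)) = 10·log₁₀(26470000) = 74.2 dB SPL.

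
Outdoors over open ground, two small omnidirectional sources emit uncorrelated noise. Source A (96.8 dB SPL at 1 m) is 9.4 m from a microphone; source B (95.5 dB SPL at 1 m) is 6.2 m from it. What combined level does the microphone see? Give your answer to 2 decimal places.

81.66 dB SPL

At the listener: L_A = 96.8 − 20·log₁₀(9.4) = 77.337 dB; L_B = 95.5 − 20·log₁₀(6.2) = 79.652 dB.
Combined: 10·log₁₀(10^(77.337/10)+10^(79.652/10)) = 81.66 dB SPL.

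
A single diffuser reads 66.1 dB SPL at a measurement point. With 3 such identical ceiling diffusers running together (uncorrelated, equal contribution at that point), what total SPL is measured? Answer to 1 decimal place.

3 equal incoherent sources raise the level by 10·log₁₀(3) = 4.77 dB.
L_total = 66.1 + 4.77 = 70.9 dB SPL.

70.9 dB SPL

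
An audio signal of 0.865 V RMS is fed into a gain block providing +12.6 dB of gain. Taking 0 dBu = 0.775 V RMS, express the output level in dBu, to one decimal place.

+13.6 dBu

Input level: 20·log₁₀(0.865/0.775) = 0.95 dBu.
Output: 0.95 + 12.6 = +13.6 dBu.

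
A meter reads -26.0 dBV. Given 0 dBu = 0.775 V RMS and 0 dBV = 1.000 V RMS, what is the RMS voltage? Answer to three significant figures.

V = 1.000 V × 10^(-26.0/20).
= 1.000 × 0.05012 = 0.0501 V.

0.0501 V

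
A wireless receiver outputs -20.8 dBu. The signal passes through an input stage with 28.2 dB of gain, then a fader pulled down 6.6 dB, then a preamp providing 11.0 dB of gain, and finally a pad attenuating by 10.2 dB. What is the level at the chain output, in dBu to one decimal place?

+1.6 dBu

Gain stages sum in dB:
-20.8 + 28.2 − 6.6 + 11.0 − 10.2 = +1.6 dBu.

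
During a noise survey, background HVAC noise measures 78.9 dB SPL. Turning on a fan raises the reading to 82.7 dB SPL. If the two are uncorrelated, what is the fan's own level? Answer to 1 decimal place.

Background correction is a power subtraction:
L_src = 10·log₁₀(10^(82.7/10) − 10^(78.9/10)) = 10·log₁₀(108600000) = 80.4 dB SPL.

80.4 dB SPL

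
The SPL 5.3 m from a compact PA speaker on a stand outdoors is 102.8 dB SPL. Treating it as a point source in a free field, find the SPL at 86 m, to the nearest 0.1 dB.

Inverse-square spreading gives ΔL = −20·log₁₀(d₂/d₁).
ΔL = −20·log₁₀(86/5.3) = -24.20 dB, so L₂ = 102.8 + (-24.20) = 78.6 dB SPL.

78.6 dB SPL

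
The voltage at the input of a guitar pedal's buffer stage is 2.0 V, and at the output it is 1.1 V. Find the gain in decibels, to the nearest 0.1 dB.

Voltage ratio → dB uses the 20·log₁₀ form:
20·log₁₀(1.1/2.0) = 20·log₁₀(0.5500) = -5.2 dB.

-5.2 dB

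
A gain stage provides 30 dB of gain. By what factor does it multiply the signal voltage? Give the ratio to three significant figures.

Voltage ratio = 10^(dB/20).
10^(30/20) = 10^(1.500) = 31.6.

31.6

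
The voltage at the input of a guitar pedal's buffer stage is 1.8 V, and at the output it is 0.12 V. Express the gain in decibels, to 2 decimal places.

-23.52 dB

Voltage ratio → dB uses the 20·log₁₀ form:
20·log₁₀(0.12/1.8) = 20·log₁₀(0.06667) = -23.52 dB.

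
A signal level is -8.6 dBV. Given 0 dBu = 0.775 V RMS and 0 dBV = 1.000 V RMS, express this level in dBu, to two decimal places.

-6.39 dBu

The offset between the scales is 20·log₁₀(0.775/1.000) = −2.214 dB.
So dBu = -8.6 + 2.214 = -6.39 dBu.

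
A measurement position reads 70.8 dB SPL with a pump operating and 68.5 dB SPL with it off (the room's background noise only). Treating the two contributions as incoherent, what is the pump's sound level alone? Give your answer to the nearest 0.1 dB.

Background correction is a power subtraction:
L_src = 10·log₁₀(10^(70.8/10) − 10^(68.5/10)) = 10·log₁₀(4943000) = 66.9 dB SPL.

66.9 dB SPL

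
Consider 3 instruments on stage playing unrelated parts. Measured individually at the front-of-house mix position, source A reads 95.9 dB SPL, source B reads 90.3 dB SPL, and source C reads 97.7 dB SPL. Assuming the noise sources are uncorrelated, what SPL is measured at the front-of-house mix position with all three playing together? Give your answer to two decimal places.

Add the sources as powers (linear), then convert back to dB:
L_total = 10·log₁₀(10^(95.9/10) + 10^(90.3/10) + 10^(97.7/10)) = 10·log₁₀(10850000000) = 100.35 dB SPL.

100.35 dB SPL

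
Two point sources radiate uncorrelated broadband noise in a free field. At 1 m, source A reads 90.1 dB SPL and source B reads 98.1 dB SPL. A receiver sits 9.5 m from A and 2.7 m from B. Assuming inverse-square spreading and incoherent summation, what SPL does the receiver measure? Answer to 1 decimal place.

At the listener: L_A = 90.1 − 20·log₁₀(9.5) = 70.55 dB; L_B = 98.1 − 20·log₁₀(2.7) = 89.47 dB.
Combined: 10·log₁₀(10^(70.55/10)+10^(89.47/10)) = 89.5 dB SPL.

89.5 dB SPL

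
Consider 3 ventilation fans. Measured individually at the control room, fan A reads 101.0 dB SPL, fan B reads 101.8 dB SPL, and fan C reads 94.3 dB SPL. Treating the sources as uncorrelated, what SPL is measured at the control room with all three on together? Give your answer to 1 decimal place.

Add the sources as powers (linear), then convert back to dB:
L_total = 10·log₁₀(10^(101.0/10) + 10^(101.8/10) + 10^(94.3/10)) = 10·log₁₀(30416000000) = 104.8 dB SPL.

104.8 dB SPL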